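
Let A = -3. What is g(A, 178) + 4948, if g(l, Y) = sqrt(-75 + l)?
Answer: 4948 + I*sqrt(78) ≈ 4948.0 + 8.8318*I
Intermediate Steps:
g(A, 178) + 4948 = sqrt(-75 - 3) + 4948 = sqrt(-78) + 4948 = I*sqrt(78) + 4948 = 4948 + I*sqrt(78)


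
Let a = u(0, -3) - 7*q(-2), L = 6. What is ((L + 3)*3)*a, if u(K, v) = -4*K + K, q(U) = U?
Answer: 378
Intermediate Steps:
u(K, v) = -3*K
a = 14 (a = -3*0 - 7*(-2) = 0 + 14 = 14)
((L + 3)*3)*a = ((6 + 3)*3)*14 = (9*3)*14 = 27*14 = 378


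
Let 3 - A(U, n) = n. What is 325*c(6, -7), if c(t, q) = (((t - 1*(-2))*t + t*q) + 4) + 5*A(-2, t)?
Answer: -1625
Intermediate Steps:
A(U, n) = 3 - n
c(t, q) = 19 - 5*t + q*t + t*(2 + t) (c(t, q) = (((t - 1*(-2))*t + t*q) + 4) + 5*(3 - t) = (((t + 2)*t + q*t) + 4) + (15 - 5*t) = (((2 + t)*t + q*t) + 4) + (15 - 5*t) = ((t*(2 + t) + q*t) + 4) + (15 - 5*t) = ((q*t + t*(2 + t)) + 4) + (15 - 5*t) = (4 + q*t + t*(2 + t)) + (15 - 5*t) = 19 - 5*t + q*t + t*(2 + t))
325*c(6, -7) = 325*(19 + 6**2 - 3*6 - 7*6) = 325*(19 + 36 - 18 - 42) = 325*(-5) = -1625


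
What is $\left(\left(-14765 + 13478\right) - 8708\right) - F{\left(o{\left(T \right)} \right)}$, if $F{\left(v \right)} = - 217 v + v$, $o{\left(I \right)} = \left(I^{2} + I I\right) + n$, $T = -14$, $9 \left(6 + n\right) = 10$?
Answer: $73621$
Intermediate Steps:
$n = - \frac{44}{9}$ ($n = -6 + \frac{1}{9} \cdot 10 = -6 + \frac{10}{9} = - \frac{44}{9} \approx -4.8889$)
$o{\left(I \right)} = - \frac{44}{9} + 2 I^{2}$ ($o{\left(I \right)} = \left(I^{2} + I I\right) - \frac{44}{9} = \left(I^{2} + I^{2}\right) - \frac{44}{9} = 2 I^{2} - \frac{44}{9} = - \frac{44}{9} + 2 I^{2}$)
$F{\left(v \right)} = - 216 v$
$\left(\left(-14765 + 13478\right) - 8708\right) - F{\left(o{\left(T \right)} \right)} = \left(\left(-14765 + 13478\right) - 8708\right) - - 216 \left(- \frac{44}{9} + 2 \left(-14\right)^{2}\right) = \left(-1287 - 8708\right) - - 216 \left(- \frac{44}{9} + 2 \cdot 196\right) = -9995 - - 216 \left(- \frac{44}{9} + 392\right) = -9995 - \left(-216\right) \frac{3484}{9} = -9995 - -83616 = -9995 + 83616 = 73621$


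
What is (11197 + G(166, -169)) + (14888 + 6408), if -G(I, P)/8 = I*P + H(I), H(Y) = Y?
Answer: 255597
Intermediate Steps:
G(I, P) = -8*I - 8*I*P (G(I, P) = -8*(I*P + I) = -8*(I + I*P) = -8*I - 8*I*P)
(11197 + G(166, -169)) + (14888 + 6408) = (11197 + 8*166*(-1 - 1*(-169))) + (14888 + 6408) = (11197 + 8*166*(-1 + 169)) + 21296 = (11197 + 8*166*168) + 21296 = (11197 + 223104) + 21296 = 234301 + 21296 = 255597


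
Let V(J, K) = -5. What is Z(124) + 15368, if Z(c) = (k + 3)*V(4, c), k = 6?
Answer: 15323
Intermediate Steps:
Z(c) = -45 (Z(c) = (6 + 3)*(-5) = 9*(-5) = -45)
Z(124) + 15368 = -45 + 15368 = 15323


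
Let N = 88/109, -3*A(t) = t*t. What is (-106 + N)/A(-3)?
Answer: 3822/109 ≈ 35.064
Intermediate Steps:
A(t) = -t**2/3 (A(t) = -t*t/3 = -t**2/3)
N = 88/109 (N = 88*(1/109) = 88/109 ≈ 0.80734)
(-106 + N)/A(-3) = (-106 + 88/109)/((-1/3*(-3)**2)) = -11466/109/(-1/3*9) = -11466/109/(-3) = -1/3*(-11466/109) = 3822/109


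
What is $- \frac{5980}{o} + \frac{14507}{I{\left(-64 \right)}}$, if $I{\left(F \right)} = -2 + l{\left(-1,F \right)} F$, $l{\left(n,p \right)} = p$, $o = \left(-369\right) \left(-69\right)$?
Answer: $\frac{168481}{50922} \approx 3.3086$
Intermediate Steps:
$o = 25461$
$I{\left(F \right)} = -2 + F^{2}$ ($I{\left(F \right)} = -2 + F F = -2 + F^{2}$)
$- \frac{5980}{o} + \frac{14507}{I{\left(-64 \right)}} = - \frac{5980}{25461} + \frac{14507}{-2 + \left(-64\right)^{2}} = \left(-5980\right) \frac{1}{25461} + \frac{14507}{-2 + 4096} = - \frac{260}{1107} + \frac{14507}{4094} = - \frac{260}{1107} + 14507 \cdot \frac{1}{4094} = - \frac{260}{1107} + \frac{163}{46} = \frac{168481}{50922}$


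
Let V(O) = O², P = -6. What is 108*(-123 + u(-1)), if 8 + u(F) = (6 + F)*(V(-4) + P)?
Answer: -8748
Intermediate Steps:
u(F) = 52 + 10*F (u(F) = -8 + (6 + F)*((-4)² - 6) = -8 + (6 + F)*(16 - 6) = -8 + (6 + F)*10 = -8 + (60 + 10*F) = 52 + 10*F)
108*(-123 + u(-1)) = 108*(-123 + (52 + 10*(-1))) = 108*(-123 + (52 - 10)) = 108*(-123 + 42) = 108*(-81) = -8748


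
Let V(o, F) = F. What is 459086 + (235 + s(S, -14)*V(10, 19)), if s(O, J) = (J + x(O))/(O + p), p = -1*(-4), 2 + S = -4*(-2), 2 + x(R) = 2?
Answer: 2296472/5 ≈ 4.5929e+5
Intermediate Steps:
x(R) = 0 (x(R) = -2 + 2 = 0)
S = 6 (S = -2 - 4*(-2) = -2 + 8 = 6)
p = 4
s(O, J) = J/(4 + O) (s(O, J) = (J + 0)/(O + 4) = J/(4 + O))
459086 + (235 + s(S, -14)*V(10, 19)) = 459086 + (235 - 14/(4 + 6)*19) = 459086 + (235 - 14/10*19) = 459086 + (235 - 14*⅒*19) = 459086 + (235 - 7/5*19) = 459086 + (235 - 133/5) = 459086 + 1042/5 = 2296472/5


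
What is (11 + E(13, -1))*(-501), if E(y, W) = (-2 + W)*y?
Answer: 14028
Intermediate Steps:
E(y, W) = y*(-2 + W)
(11 + E(13, -1))*(-501) = (11 + 13*(-2 - 1))*(-501) = (11 + 13*(-3))*(-501) = (11 - 39)*(-501) = -28*(-501) = 14028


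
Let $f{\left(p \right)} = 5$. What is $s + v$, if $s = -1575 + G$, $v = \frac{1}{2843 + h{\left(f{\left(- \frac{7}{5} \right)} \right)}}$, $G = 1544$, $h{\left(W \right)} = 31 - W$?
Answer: $- \frac{88938}{2869} \approx -31.0$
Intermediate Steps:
$v = \frac{1}{2869}$ ($v = \frac{1}{2843 + \left(31 - 5\right)} = \frac{1}{2843 + 26} = \frac{1}{2869} \approx 0.00034855$)
$s = -31$ ($s = -1575 + 1544 = -31$)
$s + v = -31 + \frac{1}{2869} = - \frac{88938}{2869}$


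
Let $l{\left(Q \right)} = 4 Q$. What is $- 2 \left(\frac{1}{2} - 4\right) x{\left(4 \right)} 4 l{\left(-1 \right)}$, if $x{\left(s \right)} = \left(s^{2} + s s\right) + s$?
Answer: $-4032$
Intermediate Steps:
$x{\left(s \right)} = s + 2 s^{2}$ ($x{\left(s \right)} = \left(s^{2} + s^{2}\right) + s = 2 s^{2} + s = s + 2 s^{2}$)
$- 2 \left(\frac{1}{2} - 4\right) x{\left(4 \right)} 4 l{\left(-1 \right)} = - 2 \left(\frac{1}{2} - 4\right) 4 \left(1 + 2 \cdot 4\right) 4 \cdot 4 \left(-1\right) = - 2 \left(\frac{1}{2} - 4\right) 4 \left(1 + 8\right) 4 \left(-4\right) = \left(-2\right) \left(- \frac{7}{2}\right) 4 \cdot 9 \left(-16\right) = 7 \cdot 36 \left(-16\right) = 252 \left(-16\right) = -4032$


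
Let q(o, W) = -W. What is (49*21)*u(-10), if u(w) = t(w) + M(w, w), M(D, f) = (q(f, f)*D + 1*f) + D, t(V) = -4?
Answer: -127596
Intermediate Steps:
M(D, f) = D + f - D*f (M(D, f) = ((-f)*D + 1*f) + D = (-D*f + f) + D = (f - D*f) + D = D + f - D*f)
u(w) = -4 - w² + 2*w (u(w) = -4 + (w + w - w*w) = -4 + (w + w - w²) = -4 + (-w² + 2*w) = -4 - w² + 2*w)
(49*21)*u(-10) = (49*21)*(-4 - 1*(-10)² + 2*(-10)) = 1029*(-4 - 1*100 - 20) = 1029*(-4 - 100 - 20) = 1029*(-124) = -127596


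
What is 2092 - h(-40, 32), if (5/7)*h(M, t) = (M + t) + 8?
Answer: 2092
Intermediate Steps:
h(M, t) = 56/5 + 7*M/5 + 7*t/5 (h(M, t) = 7*((M + t) + 8)/5 = 7*(8 + M + t)/5 = 56/5 + 7*M/5 + 7*t/5)
2092 - h(-40, 32) = 2092 - (56/5 + (7/5)*(-40) + (7/5)*32) = 2092 - (56/5 - 56 + 224/5) = 2092 - 1*0 = 2092 + 0 = 2092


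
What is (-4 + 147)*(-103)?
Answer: -14729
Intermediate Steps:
(-4 + 147)*(-103) = 143*(-103) = -14729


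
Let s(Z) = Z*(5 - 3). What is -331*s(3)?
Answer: -1986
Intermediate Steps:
s(Z) = 2*Z (s(Z) = Z*2 = 2*Z)
-331*s(3) = -662*3 = -331*6 = -1986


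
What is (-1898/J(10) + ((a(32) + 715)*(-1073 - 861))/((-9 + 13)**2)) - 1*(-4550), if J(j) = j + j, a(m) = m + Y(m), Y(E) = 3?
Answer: -1724023/20 ≈ -86201.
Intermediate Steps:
a(m) = 3 + m (a(m) = m + 3 = 3 + m)
J(j) = 2*j
(-1898/J(10) + ((a(32) + 715)*(-1073 - 861))/((-9 + 13)**2)) - 1*(-4550) = (-1898/(2*10) + (((3 + 32) + 715)*(-1073 - 861))/((-9 + 13)**2)) - 1*(-4550) = (-1898/20 + ((35 + 715)*(-1934))/(4**2)) + 4550 = (-1898*1/20 + (750*(-1934))/16) + 4550 = (-949/10 - 1450500*1/16) + 4550 = (-949/10 - 362625/4) + 4550 = -1815023/20 + 4550 = -1724023/20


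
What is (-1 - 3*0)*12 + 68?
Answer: 56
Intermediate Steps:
(-1 - 3*0)*12 + 68 = (-1 + 0)*12 + 68 = -1*12 + 68 = -12 + 68 = 56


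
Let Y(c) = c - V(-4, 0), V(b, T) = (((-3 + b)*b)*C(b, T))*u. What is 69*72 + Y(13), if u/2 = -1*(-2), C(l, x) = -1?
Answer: 5093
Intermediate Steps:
u = 4 (u = 2*(-1*(-2)) = 2*2 = 4)
V(b, T) = -4*b*(-3 + b) (V(b, T) = (((-3 + b)*b)*(-1))*4 = ((b*(-3 + b))*(-1))*4 = -b*(-3 + b)*4 = -4*b*(-3 + b))
Y(c) = 112 + c (Y(c) = c - 4*(-4)*(3 - 1*(-4)) = c - 4*(-4)*(3 + 4) = c - 4*(-4)*7 = c - 1*(-112) = c + 112 = 112 + c)
69*72 + Y(13) = 69*72 + (112 + 13) = 4968 + 125 = 5093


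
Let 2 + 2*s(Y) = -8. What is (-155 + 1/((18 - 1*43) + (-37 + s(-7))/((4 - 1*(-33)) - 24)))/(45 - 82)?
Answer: 56898/13579 ≈ 4.1901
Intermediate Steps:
s(Y) = -5 (s(Y) = -1 + (½)*(-8) = -1 - 4 = -5)
(-155 + 1/((18 - 1*43) + (-37 + s(-7))/((4 - 1*(-33)) - 24)))/(45 - 82) = (-155 + 1/((18 - 1*43) + (-37 - 5)/((4 - 1*(-33)) - 24)))/(45 - 82) = (-155 + 1/((18 - 43) - 42/((4 + 33) - 24)))/(-37) = (-155 + 1/(-25 - 42/(37 - 24)))*(-1/37) = (-155 + 1/(-25 - 42/13))*(-1/37) = (-155 + 1/(-367/13))*(-1/37) = (-155 - 13/367)*(-1/37) = -56898/367*(-1/37) = 56898/13579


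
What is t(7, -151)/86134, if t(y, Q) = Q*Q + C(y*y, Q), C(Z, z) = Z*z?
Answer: 7701/43067 ≈ 0.17881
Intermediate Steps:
t(y, Q) = Q² + Q*y² (t(y, Q) = Q*Q + (y*y)*Q = Q² + y²*Q = Q² + Q*y²)
t(7, -151)/86134 = -151*(-151 + 7²)/86134 = -151*(-151 + 49)*(1/86134) = -151*(-102)*(1/86134) = 15402*(1/86134) = 7701/43067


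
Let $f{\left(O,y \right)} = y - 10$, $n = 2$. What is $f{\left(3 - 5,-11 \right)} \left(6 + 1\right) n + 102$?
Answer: $-192$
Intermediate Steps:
$f{\left(O,y \right)} = -10 + y$
$f{\left(3 - 5,-11 \right)} \left(6 + 1\right) n + 102 = \left(-10 - 11\right) \left(6 + 1\right) 2 + 102 = - 21 \cdot 7 \cdot 2 + 102 = \left(-21\right) 14 + 102 = -294 + 102 = -192$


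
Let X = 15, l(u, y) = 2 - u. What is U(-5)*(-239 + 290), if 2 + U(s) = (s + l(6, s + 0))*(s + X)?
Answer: -4692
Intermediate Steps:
U(s) = -2 + (-4 + s)*(15 + s) (U(s) = -2 + (s + (2 - 1*6))*(s + 15) = -2 + (s + (2 - 6))*(15 + s) = -2 + (s - 4)*(15 + s) = -2 + (-4 + s)*(15 + s))
U(-5)*(-239 + 290) = (-62 + (-5)² + 11*(-5))*(-239 + 290) = (-62 + 25 - 55)*51 = -92*51 = -4692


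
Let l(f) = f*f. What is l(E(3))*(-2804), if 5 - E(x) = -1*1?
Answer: -100944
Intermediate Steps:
E(x) = 6 (E(x) = 5 - (-1) = 5 - 1*(-1) = 5 + 1 = 6)
l(f) = f²
l(E(3))*(-2804) = 6²*(-2804) = 36*(-2804) = -100944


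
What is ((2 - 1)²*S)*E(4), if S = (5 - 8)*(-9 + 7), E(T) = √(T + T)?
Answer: 12*√2 ≈ 16.971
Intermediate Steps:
E(T) = √2*√T (E(T) = √(2*T) = √2*√T)
S = 6 (S = -3*(-2) = 6)
((2 - 1)²*S)*E(4) = ((2 - 1)²*6)*(√2*√4) = (1²*6)*(√2*2) = (1*6)*(2*√2) = 6*(2*√2) = 12*√2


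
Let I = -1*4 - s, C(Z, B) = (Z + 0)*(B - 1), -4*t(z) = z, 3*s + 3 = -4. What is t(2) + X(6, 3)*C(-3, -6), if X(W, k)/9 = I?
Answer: -631/2 ≈ -315.50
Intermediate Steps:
s = -7/3 (s = -1 + (⅓)*(-4) = -1 - 4/3 = -7/3 ≈ -2.3333)
t(z) = -z/4
C(Z, B) = Z*(-1 + B)
I = -5/3 (I = -1*4 - 1*(-7/3) = -4 + 7/3 = -5/3 ≈ -1.6667)
X(W, k) = -15 (X(W, k) = 9*(-5/3) = -15)
t(2) + X(6, 3)*C(-3, -6) = -¼*2 - (-45)*(-1 - 6) = -½ - (-45)*(-7) = -½ - 15*21 = -½ - 315 = -631/2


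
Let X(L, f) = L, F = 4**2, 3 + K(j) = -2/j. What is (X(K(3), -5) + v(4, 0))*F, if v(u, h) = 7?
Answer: 160/3 ≈ 53.333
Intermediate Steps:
K(j) = -3 - 2/j
F = 16
(X(K(3), -5) + v(4, 0))*F = ((-3 - 2/3) + 7)*16 = (-11/3 + 7)*16 = (10/3)*16 = 160/3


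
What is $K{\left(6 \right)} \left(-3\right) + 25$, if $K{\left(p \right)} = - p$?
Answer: $43$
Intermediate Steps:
$K{\left(6 \right)} \left(-3\right) + 25 = \left(-1\right) 6 \left(-3\right) + 25 = \left(-6\right) \left(-3\right) + 25 = 18 + 25 = 43$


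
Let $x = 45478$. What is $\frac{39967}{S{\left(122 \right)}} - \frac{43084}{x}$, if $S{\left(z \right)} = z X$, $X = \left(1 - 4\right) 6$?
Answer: $- \frac{956115845}{49934844} \approx -19.147$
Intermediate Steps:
$X = -18$ ($X = \left(-3\right) 6 = -18$)
$S{\left(z \right)} = - 18 z$ ($S{\left(z \right)} = z \left(-18\right) = - 18 z$)
$\frac{39967}{S{\left(122 \right)}} - \frac{43084}{x} = \frac{39967}{\left(-18\right) 122} - \frac{43084}{45478} = \frac{39967}{-2196} - \frac{21542}{22739} = 39967 \left(- \frac{1}{2196}\right) - \frac{21542}{22739} = - \frac{39967}{2196} - \frac{21542}{22739} = - \frac{956115845}{49934844}$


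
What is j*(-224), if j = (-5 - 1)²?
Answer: -8064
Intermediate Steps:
j = 36 (j = (-6)² = 36)
j*(-224) = 36*(-224) = -8064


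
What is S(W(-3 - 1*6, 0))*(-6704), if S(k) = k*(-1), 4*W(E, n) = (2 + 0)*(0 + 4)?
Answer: 13408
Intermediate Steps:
W(E, n) = 2 (W(E, n) = ((2 + 0)*(0 + 4))/4 = (2*4)/4 = (¼)*8 = 2)
S(k) = -k
S(W(-3 - 1*6, 0))*(-6704) = -1*2*(-6704) = -2*(-6704) = 13408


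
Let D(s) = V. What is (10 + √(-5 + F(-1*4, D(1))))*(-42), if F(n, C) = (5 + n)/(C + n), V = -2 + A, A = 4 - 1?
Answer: -420 - 56*I*√3 ≈ -420.0 - 96.995*I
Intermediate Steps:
A = 3
V = 1 (V = -2 + 3 = 1)
D(s) = 1
F(n, C) = (5 + n)/(C + n)
(10 + √(-5 + F(-1*4, D(1))))*(-42) = (10 + √(-5 + (5 - 1*4)/(1 - 1*4)))*(-42) = (10 + √(-5 + (5 - 4)/(1 - 4)))*(-42) = (10 + √(-5 + 1/(-3)))*(-42) = (10 + √(-5 - ⅓*1))*(-42) = (10 + √(-5 - ⅓))*(-42) = (10 + √(-16/3))*(-42) = (10 + 4*I*√3/3)*(-42) = -420 - 56*I*√3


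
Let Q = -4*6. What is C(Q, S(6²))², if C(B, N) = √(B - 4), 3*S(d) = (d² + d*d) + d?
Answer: -28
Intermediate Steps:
Q = -24
S(d) = d/3 + 2*d²/3 (S(d) = ((d² + d*d) + d)/3 = ((d² + d²) + d)/3 = (2*d² + d)/3 = (d + 2*d²)/3 = d/3 + 2*d²/3)
C(B, N) = √(-4 + B)
C(Q, S(6²))² = (√(-4 - 24))² = (√(-28))² = (2*I*√7)² = -28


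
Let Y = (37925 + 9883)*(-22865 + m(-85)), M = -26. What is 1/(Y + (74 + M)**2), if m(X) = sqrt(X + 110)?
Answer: -1/1092888576 ≈ -9.1501e-10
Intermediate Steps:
m(X) = sqrt(110 + X)
Y = -1092890880 (Y = (37925 + 9883)*(-22865 + sqrt(110 - 85)) = 47808*(-22865 + sqrt(25)) = 47808*(-22865 + 5) = 47808*(-22860) = -1092890880)
1/(Y + (74 + M)**2) = 1/(-1092890880 + (74 - 26)**2) = 1/(-1092890880 + 48**2) = 1/(-1092890880 + 2304) = 1/(-1092888576) = -1/1092888576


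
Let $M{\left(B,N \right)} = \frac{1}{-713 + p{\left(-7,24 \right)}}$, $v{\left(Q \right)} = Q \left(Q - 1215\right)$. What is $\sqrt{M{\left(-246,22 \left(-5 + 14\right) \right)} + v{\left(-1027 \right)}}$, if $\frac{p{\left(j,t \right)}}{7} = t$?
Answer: $\frac{\sqrt{683910160805}}{545} \approx 1517.4$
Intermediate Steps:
$v{\left(Q \right)} = Q \left(-1215 + Q\right)$
$p{\left(j,t \right)} = 7 t$
$M{\left(B,N \right)} = - \frac{1}{545}$ ($M{\left(B,N \right)} = \frac{1}{-713 + 7 \cdot 24} = \frac{1}{-713 + 168} = \frac{1}{-545} = - \frac{1}{545}$)
$\sqrt{M{\left(-246,22 \left(-5 + 14\right) \right)} + v{\left(-1027 \right)}} = \sqrt{- \frac{1}{545} - 1027 \left(-1215 - 1027\right)} = \sqrt{- \frac{1}{545} - -2302534} = \sqrt{- \frac{1}{545} + 2302534} = \sqrt{\frac{1254881029}{545}} = \frac{\sqrt{683910160805}}{545}$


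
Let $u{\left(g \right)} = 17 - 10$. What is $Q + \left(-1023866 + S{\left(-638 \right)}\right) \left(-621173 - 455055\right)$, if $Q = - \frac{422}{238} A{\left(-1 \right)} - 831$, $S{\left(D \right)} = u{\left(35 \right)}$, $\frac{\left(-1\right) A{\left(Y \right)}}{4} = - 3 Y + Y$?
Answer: $\frac{131126781041187}{119} \approx 1.1019 \cdot 10^{12}$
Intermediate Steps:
$u{\left(g \right)} = 7$ ($u{\left(g \right)} = 17 - 10 = 7$)
$A{\left(Y \right)} = 8 Y$ ($A{\left(Y \right)} = - 4 \left(- 3 Y + Y\right) = - 4 \left(- 2 Y\right) = 8 Y$)
$S{\left(D \right)} = 7$
$Q = - \frac{97201}{119}$ ($Q = - \frac{422}{238} \cdot 8 \left(-1\right) - 831 = \left(-422\right) \frac{1}{238} \left(-8\right) - 831 = \left(- \frac{211}{119}\right) \left(-8\right) - 831 = \frac{1688}{119} - 831 = - \frac{97201}{119} \approx -816.82$)
$Q + \left(-1023866 + S{\left(-638 \right)}\right) \left(-621173 - 455055\right) = - \frac{97201}{119} + \left(-1023866 + 7\right) \left(-621173 - 455055\right) = - \frac{97201}{119} - -1101905723852 = - \frac{97201}{119} + 1101905723852 = \frac{131126781041187}{119}$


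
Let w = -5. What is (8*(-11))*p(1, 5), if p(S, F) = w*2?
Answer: 880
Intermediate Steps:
p(S, F) = -10 (p(S, F) = -5*2 = -10)
(8*(-11))*p(1, 5) = (8*(-11))*(-10) = -88*(-10) = 880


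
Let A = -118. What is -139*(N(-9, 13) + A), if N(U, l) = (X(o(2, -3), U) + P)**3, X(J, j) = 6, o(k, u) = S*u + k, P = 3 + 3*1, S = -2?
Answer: -223790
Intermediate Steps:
P = 6 (P = 3 + 3 = 6)
o(k, u) = k - 2*u (o(k, u) = -2*u + k = k - 2*u)
N(U, l) = 1728 (N(U, l) = (6 + 6)**3 = 12**3 = 1728)
-139*(N(-9, 13) + A) = -139*(1728 - 118) = -139*1610 = -223790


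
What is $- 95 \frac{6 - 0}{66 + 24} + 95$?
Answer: $\frac{266}{3} \approx 88.667$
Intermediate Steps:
$- 95 \frac{6 - 0}{66 + 24} + 95 = - 95 \frac{6 + 0}{90} + 95 = - 95 \cdot 6 \cdot \frac{1}{90} + 95 = \left(-95\right) \frac{1}{15} + 95 = - \frac{19}{3} + 95 = \frac{266}{3}$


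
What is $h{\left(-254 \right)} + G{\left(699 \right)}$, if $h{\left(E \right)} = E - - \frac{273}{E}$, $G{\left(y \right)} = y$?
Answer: $\frac{112757}{254} \approx 443.93$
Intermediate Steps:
$h{\left(E \right)} = E + \frac{273}{E}$
$h{\left(-254 \right)} + G{\left(699 \right)} = \left(-254 + \frac{273}{-254}\right) + 699 = \left(-254 + 273 \left(- \frac{1}{254}\right)\right) + 699 = \left(-254 - \frac{273}{254}\right) + 699 = - \frac{64789}{254} + 699 = \frac{112757}{254}$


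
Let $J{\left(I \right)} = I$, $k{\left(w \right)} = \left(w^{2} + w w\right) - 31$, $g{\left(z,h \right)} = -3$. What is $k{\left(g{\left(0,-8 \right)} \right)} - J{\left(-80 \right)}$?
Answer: $67$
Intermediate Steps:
$k{\left(w \right)} = -31 + 2 w^{2}$ ($k{\left(w \right)} = \left(w^{2} + w^{2}\right) - 31 = 2 w^{2} - 31 = -31 + 2 w^{2}$)
$k{\left(g{\left(0,-8 \right)} \right)} - J{\left(-80 \right)} = \left(-31 + 2 \left(-3\right)^{2}\right) - -80 = \left(-31 + 2 \cdot 9\right) + 80 = \left(-31 + 18\right) + 80 = -13 + 80 = 67$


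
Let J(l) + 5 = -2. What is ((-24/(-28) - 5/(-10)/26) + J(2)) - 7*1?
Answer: -4777/364 ≈ -13.124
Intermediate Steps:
J(l) = -7 (J(l) = -5 - 2 = -7)
((-24/(-28) - 5/(-10)/26) + J(2)) - 7*1 = ((-24/(-28) - 5/(-10)/26) - 7) - 7*1 = ((-24*(-1/28) - 5*(-⅒)*(1/26)) - 7) - 7 = ((6/7 + (½)*(1/26)) - 7) - 7 = ((6/7 + 1/52) - 7) - 7 = (319/364 - 7) - 7 = -2229/364 - 7 = -4777/364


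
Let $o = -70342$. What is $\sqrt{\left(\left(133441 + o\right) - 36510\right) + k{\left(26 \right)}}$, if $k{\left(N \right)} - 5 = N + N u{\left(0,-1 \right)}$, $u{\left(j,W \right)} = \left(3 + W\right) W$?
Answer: $18 \sqrt{82} \approx 163.0$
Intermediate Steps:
$u{\left(j,W \right)} = W \left(3 + W\right)$
$k{\left(N \right)} = 5 - N$ ($k{\left(N \right)} = 5 + \left(N + N \left(- (3 - 1)\right)\right) = 5 + \left(N + N \left(\left(-1\right) 2\right)\right) = 5 + \left(N + N \left(-2\right)\right) = 5 + \left(N - 2 N\right) = 5 - N$)
$\sqrt{\left(\left(133441 + o\right) - 36510\right) + k{\left(26 \right)}} = \sqrt{\left(\left(133441 - 70342\right) - 36510\right) + \left(5 - 26\right)} = \sqrt{\left(63099 - 36510\right) + \left(5 - 26\right)} = \sqrt{26589 - 21} = \sqrt{26568} = 18 \sqrt{82}$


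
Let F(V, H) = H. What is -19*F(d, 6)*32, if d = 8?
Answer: -3648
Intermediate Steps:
-19*F(d, 6)*32 = -19*6*32 = -114*32 = -3648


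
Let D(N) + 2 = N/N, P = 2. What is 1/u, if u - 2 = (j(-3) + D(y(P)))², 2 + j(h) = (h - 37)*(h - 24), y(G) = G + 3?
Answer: 1/1159931 ≈ 8.6212e-7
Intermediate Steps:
y(G) = 3 + G
j(h) = -2 + (-37 + h)*(-24 + h) (j(h) = -2 + (h - 37)*(h - 24) = -2 + (-37 + h)*(-24 + h))
D(N) = -1 (D(N) = -2 + N/N = -2 + 1 = -1)
u = 1159931 (u = 2 + ((886 + (-3)² - 61*(-3)) - 1)² = 2 + ((886 + 9 + 183) - 1)² = 2 + (1078 - 1)² = 2 + 1077² = 2 + 1159929 = 1159931)
1/u = 1/1159931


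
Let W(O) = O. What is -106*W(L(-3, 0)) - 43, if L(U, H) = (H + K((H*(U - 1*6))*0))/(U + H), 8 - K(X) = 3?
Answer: 401/3 ≈ 133.67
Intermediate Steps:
K(X) = 5 (K(X) = 8 - 1*3 = 8 - 3 = 5)
L(U, H) = (5 + H)/(H + U) (L(U, H) = (H + 5)/(U + H) = (5 + H)/(H + U))
-106*W(L(-3, 0)) - 43 = -106*(5 + 0)/(0 - 3) - 43 = -106*5/(-3) - 43 = -(-106)*5/3 - 43 = -106*(-5/3) - 43 = 530/3 - 43 = 401/3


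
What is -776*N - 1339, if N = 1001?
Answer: -778115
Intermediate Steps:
-776*N - 1339 = -776*1001 - 1339 = -776776 - 1339 = -778115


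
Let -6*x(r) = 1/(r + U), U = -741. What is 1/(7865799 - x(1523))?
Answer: 4692/36906328909 ≈ 1.2713e-7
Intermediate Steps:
x(r) = -1/(6*(-741 + r)) (x(r) = -1/(6*(r - 741)) = -1/(6*(-741 + r)))
1/(7865799 - x(1523)) = 1/(7865799 - (-1)/(-4446 + 6*1523)) = 1/(7865799 - (-1)/(-4446 + 9138)) = 1/(7865799 - (-1)/4692) = 1/(7865799 - 1*(-1/4692)) = 1/(7865799 + 1/4692) = 1/(36906328909/4692) = 4692/36906328909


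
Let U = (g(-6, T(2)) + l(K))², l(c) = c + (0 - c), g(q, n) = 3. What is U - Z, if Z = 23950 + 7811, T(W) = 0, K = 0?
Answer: -31752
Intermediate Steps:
l(c) = 0 (l(c) = c - c = 0)
Z = 31761
U = 9 (U = (3 + 0)² = 3² = 9)
U - Z = 9 - 1*31761 = 9 - 31761 = -31752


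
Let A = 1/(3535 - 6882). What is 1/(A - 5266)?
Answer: -3347/17625303 ≈ -0.00018990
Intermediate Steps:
A = -1/3347 (A = 1/(-3347) = -1/3347 ≈ -0.00029877)
1/(A - 5266) = 1/(-1/3347 - 5266) = 1/(-17625303/3347) = -3347/17625303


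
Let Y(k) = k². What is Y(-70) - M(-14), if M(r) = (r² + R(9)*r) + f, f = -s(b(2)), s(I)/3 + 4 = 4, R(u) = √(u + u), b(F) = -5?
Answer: 4704 + 42*√2 ≈ 4763.4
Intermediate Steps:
R(u) = √2*√u (R(u) = √(2*u) = √2*√u)
s(I) = 0 (s(I) = -12 + 3*4 = -12 + 12 = 0)
f = 0 (f = -1*0 = 0)
M(r) = r² + 3*r*√2 (M(r) = (r² + (√2*√9)*r) + 0 = (r² + (√2*3)*r) + 0 = (r² + (3*√2)*r) + 0 = (r² + 3*r*√2) + 0 = r² + 3*r*√2)
Y(-70) - M(-14) = (-70)² - (-14)*(-14 + 3*√2) = 4900 - (196 - 42*√2) = 4900 + (-196 + 42*√2) = 4704 + 42*√2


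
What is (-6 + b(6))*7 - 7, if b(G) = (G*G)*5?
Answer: 1211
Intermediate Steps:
b(G) = 5*G² (b(G) = G²*5 = 5*G²)
(-6 + b(6))*7 - 7 = (-6 + 5*6²)*7 - 7 = (-6 + 5*36)*7 - 7 = (-6 + 180)*7 - 7 = 174*7 - 7 = 1218 - 7 = 1211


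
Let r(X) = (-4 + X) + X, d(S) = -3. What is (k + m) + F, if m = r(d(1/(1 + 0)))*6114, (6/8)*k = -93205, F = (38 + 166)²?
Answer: -431392/3 ≈ -1.4380e+5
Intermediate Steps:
r(X) = -4 + 2*X
F = 41616 (F = 204² = 41616)
k = -372820/3 (k = (4/3)*(-93205) = -372820/3 ≈ -1.2427e+5)
m = -61140 (m = (-4 + 2*(-3))*6114 = (-4 - 6)*6114 = -10*6114 = -61140)
(k + m) + F = (-372820/3 - 61140) + 41616 = -556240/3 + 41616 = -431392/3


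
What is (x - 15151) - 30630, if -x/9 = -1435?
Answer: -32866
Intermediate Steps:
x = 12915 (x = -9*(-1435) = 12915)
(x - 15151) - 30630 = (12915 - 15151) - 30630 = -2236 - 30630 = -32866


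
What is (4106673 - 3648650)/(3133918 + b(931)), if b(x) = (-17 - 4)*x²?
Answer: -458023/15068063 ≈ -0.030397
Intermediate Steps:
b(x) = -21*x²
(4106673 - 3648650)/(3133918 + b(931)) = (4106673 - 3648650)/(3133918 - 21*931²) = 458023/(3133918 - 21*866761) = 458023/(3133918 - 18201981) = 458023/(-15068063) = 458023*(-1/15068063) = -458023/15068063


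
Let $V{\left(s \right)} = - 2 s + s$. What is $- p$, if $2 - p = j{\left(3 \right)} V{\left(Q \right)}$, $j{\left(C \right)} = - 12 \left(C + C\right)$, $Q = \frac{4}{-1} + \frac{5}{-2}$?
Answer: $-470$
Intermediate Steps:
$Q = - \frac{13}{2}$ ($Q = 4 \left(-1\right) + 5 \left(- \frac{1}{2}\right) = -4 - \frac{5}{2} = - \frac{13}{2} \approx -6.5$)
$V{\left(s \right)} = - s$
$j{\left(C \right)} = - 24 C$ ($j{\left(C \right)} = - 12 \cdot 2 C = - 24 C$)
$p = 470$ ($p = 2 - \left(-24\right) 3 \left(\left(-1\right) \left(- \frac{13}{2}\right)\right) = 2 - \left(-72\right) \frac{13}{2} = 2 - -468 = 2 + 468 = 470$)
$- p = \left(-1\right) 470 = -470$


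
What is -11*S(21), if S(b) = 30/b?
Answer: -110/7 ≈ -15.714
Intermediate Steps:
-11*S(21) = -330/21 = -11*10/7 = -110/7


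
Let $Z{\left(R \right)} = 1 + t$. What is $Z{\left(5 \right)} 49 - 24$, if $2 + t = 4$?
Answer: $123$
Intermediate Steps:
$t = 2$ ($t = -2 + 4 = 2$)
$Z{\left(R \right)} = 3$ ($Z{\left(R \right)} = 1 + 2 = 3$)
$Z{\left(5 \right)} 49 - 24 = 3 \cdot 49 - 24 = 147 - 24 = 123$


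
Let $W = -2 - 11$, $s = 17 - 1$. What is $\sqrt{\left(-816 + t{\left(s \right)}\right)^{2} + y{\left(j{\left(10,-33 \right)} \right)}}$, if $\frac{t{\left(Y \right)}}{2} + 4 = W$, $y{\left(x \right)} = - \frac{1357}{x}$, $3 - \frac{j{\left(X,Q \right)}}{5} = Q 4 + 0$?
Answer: $\frac{\sqrt{1463058429}}{45} \approx 850.0$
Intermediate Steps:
$j{\left(X,Q \right)} = 15 - 20 Q$ ($j{\left(X,Q \right)} = 15 - 5 \left(Q 4 + 0\right) = 15 - 5 \left(4 Q + 0\right) = 15 - 5 \cdot 4 Q = 15 - 20 Q$)
$s = 16$ ($s = 17 - 1 = 16$)
$W = -13$ ($W = -2 - 11 = -13$)
$t{\left(Y \right)} = -34$ ($t{\left(Y \right)} = -8 + 2 \left(-13\right) = -8 - 26 = -34$)
$\sqrt{\left(-816 + t{\left(s \right)}\right)^{2} + y{\left(j{\left(10,-33 \right)} \right)}} = \sqrt{\left(-816 - 34\right)^{2} - \frac{1357}{15 - -660}} = \sqrt{\left(-850\right)^{2} - \frac{1357}{15 + 660}} = \sqrt{722500 - \frac{1357}{675}} = \sqrt{\frac{487686143}{675}} = \frac{\sqrt{1463058429}}{45}$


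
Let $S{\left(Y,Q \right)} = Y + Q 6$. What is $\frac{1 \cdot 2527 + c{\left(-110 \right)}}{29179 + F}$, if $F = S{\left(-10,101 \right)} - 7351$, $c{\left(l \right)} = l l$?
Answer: $\frac{14627}{22424} \approx 0.65229$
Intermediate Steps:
$S{\left(Y,Q \right)} = Y + 6 Q$
$c{\left(l \right)} = l^{2}$
$F = -6755$ ($F = \left(-10 + 6 \cdot 101\right) - 7351 = \left(-10 + 606\right) - 7351 = 596 - 7351 = -6755$)
$\frac{1 \cdot 2527 + c{\left(-110 \right)}}{29179 + F} = \frac{1 \cdot 2527 + \left(-110\right)^{2}}{29179 - 6755} = \frac{2527 + 12100}{22424} = 14627 \cdot \frac{1}{22424} = \frac{14627}{22424}$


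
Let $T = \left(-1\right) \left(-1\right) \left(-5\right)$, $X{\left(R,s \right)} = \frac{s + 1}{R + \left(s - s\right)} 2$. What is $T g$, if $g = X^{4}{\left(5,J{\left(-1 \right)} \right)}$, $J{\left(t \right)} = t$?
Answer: $0$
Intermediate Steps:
$X{\left(R,s \right)} = \frac{2 \left(1 + s\right)}{R}$ ($X{\left(R,s \right)} = \frac{1 + s}{R + 0} \cdot 2 = \frac{1 + s}{R} 2 = \frac{2 \left(1 + s\right)}{R}$)
$g = 0$ ($g = \left(\frac{2 \left(1 - 1\right)}{5}\right)^{4} = \left(2 \cdot \frac{1}{5} \cdot 0\right)^{4} = 0^{4} = 0$)
$T = -5$ ($T = 1 \left(-5\right) = -5$)
$T g = \left(-5\right) 0 = 0$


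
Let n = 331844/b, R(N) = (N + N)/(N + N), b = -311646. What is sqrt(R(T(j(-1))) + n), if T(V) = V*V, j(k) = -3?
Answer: I*sqrt(1573656477)/155823 ≈ 0.25458*I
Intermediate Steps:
T(V) = V**2
R(N) = 1 (R(N) = (2*N)/((2*N)) = (2*N)*(1/(2*N)) = 1)
n = -165922/155823 (n = 331844/(-311646) = 331844*(-1/311646) = -165922/155823 ≈ -1.0648)
sqrt(R(T(j(-1))) + n) = sqrt(1 - 165922/155823) = sqrt(-10099/155823) = I*sqrt(1573656477)/155823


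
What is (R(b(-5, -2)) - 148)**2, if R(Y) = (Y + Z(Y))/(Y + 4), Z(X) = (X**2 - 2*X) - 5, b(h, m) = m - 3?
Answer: 29929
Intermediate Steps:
b(h, m) = -3 + m
Z(X) = -5 + X**2 - 2*X
R(Y) = (-5 + Y**2 - Y)/(4 + Y) (R(Y) = (Y + (-5 + Y**2 - 2*Y))/(Y + 4) = (-5 + Y**2 - Y)/(4 + Y))
(R(b(-5, -2)) - 148)**2 = ((-5 + (-3 - 2)**2 - (-3 - 2))/(4 + (-3 - 2)) - 148)**2 = ((-5 + (-5)**2 - 1*(-5))/(4 - 5) - 148)**2 = ((-5 + 25 + 5)/(-1) - 148)**2 = (-1*25 - 148)**2 = (-25 - 148)**2 = (-173)**2 = 29929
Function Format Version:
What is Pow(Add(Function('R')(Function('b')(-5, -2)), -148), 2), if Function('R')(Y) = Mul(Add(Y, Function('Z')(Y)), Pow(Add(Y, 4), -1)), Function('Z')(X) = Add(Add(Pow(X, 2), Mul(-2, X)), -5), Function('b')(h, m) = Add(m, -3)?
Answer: 29929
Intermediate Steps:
Function('b')(h, m) = Add(-3, m)
Function('Z')(X) = Add(-5, Pow(X, 2), Mul(-2, X))
Function('R')(Y) = Mul(Pow(Add(4, Y), -1), Add(-5, Pow(Y, 2), Mul(-1, Y))) (Function('R')(Y) = Mul(Add(Y, Add(-5, Pow(Y, 2), Mul(-2, Y))), Pow(Add(Y, 4), -1)) = Mul(Add(-5, Pow(Y, 2), Mul(-1, Y)), Pow(Add(4, Y), -1)) = Mul(Pow(Add(4, Y), -1), Add(-5, Pow(Y, 2), Mul(-1, Y))))
Pow(Add(Function('R')(Function('b')(-5, -2)), -148), 2) = Pow(Add(Mul(Pow(Add(4, Add(-3, -2)), -1), Add(-5, Pow(Add(-3, -2), 2), Mul(-1, Add(-3, -2)))), -148), 2) = Pow(Add(Mul(Pow(Add(4, -5), -1), Add(-5, Pow(-5, 2), Mul(-1, -5))), -148), 2) = Pow(Add(Mul(Pow(-1, -1), Add(-5, 25, 5)), -148), 2) = Pow(Add(Mul(-1, 25), -148), 2) = Pow(Add(-25, -148), 2) = Pow(-173, 2) = 29929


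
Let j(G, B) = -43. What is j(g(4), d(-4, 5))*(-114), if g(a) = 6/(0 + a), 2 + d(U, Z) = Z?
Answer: 4902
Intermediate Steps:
d(U, Z) = -2 + Z
g(a) = 6/a
j(g(4), d(-4, 5))*(-114) = -43*(-114) = 4902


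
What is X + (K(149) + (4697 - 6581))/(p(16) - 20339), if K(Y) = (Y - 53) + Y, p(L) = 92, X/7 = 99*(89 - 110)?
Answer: -294652952/20247 ≈ -14553.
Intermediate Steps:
X = -14553 (X = 7*(99*(89 - 110)) = 7*(99*(-21)) = 7*(-2079) = -14553)
K(Y) = -53 + 2*Y (K(Y) = (-53 + Y) + Y = -53 + 2*Y)
X + (K(149) + (4697 - 6581))/(p(16) - 20339) = -14553 + ((-53 + 2*149) + (4697 - 6581))/(92 - 20339) = -14553 + ((-53 + 298) - 1884)/(-20247) = -14553 + (245 - 1884)*(-1/20247) = -14553 - 1639*(-1/20247) = -14553 + 1639/20247 = -294652952/20247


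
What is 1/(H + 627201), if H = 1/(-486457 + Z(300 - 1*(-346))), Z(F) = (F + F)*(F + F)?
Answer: 1182807/741857733208 ≈ 1.5944e-6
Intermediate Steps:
Z(F) = 4*F**2 (Z(F) = (2*F)*(2*F) = 4*F**2)
H = 1/1182807 (H = 1/(-486457 + 4*(300 - 1*(-346))**2) = 1/(-486457 + 4*(300 + 346)**2) = 1/(-486457 + 4*646**2) = 1/(-486457 + 4*417316) = 1/(-486457 + 1669264) = 1/1182807 ≈ 8.4545e-7)
1/(H + 627201) = 1/(1/1182807 + 627201) = 1/(741857733208/1182807) = 1182807/741857733208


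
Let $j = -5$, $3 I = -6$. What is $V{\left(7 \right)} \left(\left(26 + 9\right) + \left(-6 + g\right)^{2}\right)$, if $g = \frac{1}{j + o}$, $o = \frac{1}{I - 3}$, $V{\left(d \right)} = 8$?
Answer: $\frac{99162}{169} \approx 586.76$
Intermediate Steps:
$I = -2$ ($I = \frac{1}{3} \left(-6\right) = -2$)
$o = - \frac{1}{5}$ ($o = \frac{1}{-2 - 3} = \frac{1}{-5} = - \frac{1}{5} \approx -0.2$)
$g = - \frac{5}{26}$ ($g = \frac{1}{-5 - \frac{1}{5}} = \frac{1}{- \frac{26}{5}} = - \frac{5}{26} \approx -0.19231$)
$V{\left(7 \right)} \left(\left(26 + 9\right) + \left(-6 + g\right)^{2}\right) = 8 \left(\left(26 + 9\right) + \left(-6 - \frac{5}{26}\right)^{2}\right) = 8 \left(35 + \left(- \frac{161}{26}\right)^{2}\right) = 8 \left(35 + \frac{25921}{676}\right) = 8 \cdot \frac{49581}{676} = \frac{99162}{169}$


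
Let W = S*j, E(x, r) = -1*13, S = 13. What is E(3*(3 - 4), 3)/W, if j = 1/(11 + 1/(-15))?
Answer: -164/15 ≈ -10.933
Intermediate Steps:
E(x, r) = -13
j = 15/164 (j = 1/(11 - 1/15) = 1/(164/15) = 15/164 ≈ 0.091463)
W = 195/164 (W = 13*(15/164) = 195/164 ≈ 1.1890)
E(3*(3 - 4), 3)/W = -13/195/164 = -13*164/195 = -164/15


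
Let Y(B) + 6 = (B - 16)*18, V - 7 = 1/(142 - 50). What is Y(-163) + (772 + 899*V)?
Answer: 353903/92 ≈ 3846.8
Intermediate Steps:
V = 645/92 (V = 7 + 1/(142 - 50) = 7 + 1/92 = 645/92 ≈ 7.0109)
Y(B) = -294 + 18*B (Y(B) = -6 + (B - 16)*18 = -6 + (-16 + B)*18 = -6 + (-288 + 18*B) = -294 + 18*B)
Y(-163) + (772 + 899*V) = (-294 + 18*(-163)) + (772 + 899*(645/92)) = (-294 - 2934) + (772 + 579855/92) = -3228 + 650879/92 = 353903/92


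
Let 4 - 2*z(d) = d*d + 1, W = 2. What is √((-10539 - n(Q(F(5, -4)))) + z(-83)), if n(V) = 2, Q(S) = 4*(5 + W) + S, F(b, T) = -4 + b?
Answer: 4*I*√874 ≈ 118.25*I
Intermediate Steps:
Q(S) = 28 + S (Q(S) = 4*(5 + 2) + S = 4*7 + S = 28 + S)
z(d) = 3/2 - d²/2 (z(d) = 2 - (d*d + 1)/2 = 2 - (d² + 1)/2 = 2 - (1 + d²)/2 = 2 + (-½ - d²/2) = 3/2 - d²/2)
√((-10539 - n(Q(F(5, -4)))) + z(-83)) = √((-10539 - 1*2) + (3/2 - ½*(-83)²)) = √((-10539 - 2) + (3/2 - ½*6889)) = √(-10541 + (3/2 - 6889/2)) = √(-10541 - 3443) = √(-13984) = 4*I*√874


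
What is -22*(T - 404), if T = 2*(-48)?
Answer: 11000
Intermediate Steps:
T = -96
-22*(T - 404) = -22*(-96 - 404) = -22*(-500) = 11000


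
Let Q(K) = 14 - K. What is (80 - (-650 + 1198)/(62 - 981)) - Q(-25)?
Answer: 38227/919 ≈ 41.596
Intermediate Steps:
(80 - (-650 + 1198)/(62 - 981)) - Q(-25) = (80 - (-650 + 1198)/(62 - 981)) - (14 - 1*(-25)) = (80 - 548/(-919)) - (14 + 25) = (80 - 548*(-1)/919) - 1*39 = (80 - 1*(-548/919)) - 39 = (80 + 548/919) - 39 = 74068/919 - 39 = 38227/919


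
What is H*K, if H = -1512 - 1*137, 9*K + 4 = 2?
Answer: 3298/9 ≈ 366.44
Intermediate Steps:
K = -2/9 (K = -4/9 + (⅑)*2 = -4/9 + 2/9 = -2/9 ≈ -0.22222)
H = -1649 (H = -1512 - 137 = -1649)
H*K = -1649*(-2/9) = 3298/9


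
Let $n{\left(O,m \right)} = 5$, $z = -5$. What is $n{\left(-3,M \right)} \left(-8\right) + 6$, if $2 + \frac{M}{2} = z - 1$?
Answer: $-34$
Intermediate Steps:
$M = -16$ ($M = -4 + 2 \left(-5 - 1\right) = -4 + 2 \left(-6\right) = -4 - 12 = -16$)
$n{\left(-3,M \right)} \left(-8\right) + 6 = 5 \left(-8\right) + 6 = -40 + 6 = -34$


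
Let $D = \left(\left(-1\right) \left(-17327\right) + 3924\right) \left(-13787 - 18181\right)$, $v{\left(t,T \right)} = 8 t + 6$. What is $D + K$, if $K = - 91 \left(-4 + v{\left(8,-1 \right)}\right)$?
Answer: $-679357974$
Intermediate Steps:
$v{\left(t,T \right)} = 6 + 8 t$
$D = -679351968$ ($D = \left(17327 + 3924\right) \left(-31968\right) = 21251 \left(-31968\right) = -679351968$)
$K = -6006$ ($K = - 91 \left(-4 + \left(6 + 8 \cdot 8\right)\right) = - 91 \left(-4 + \left(6 + 64\right)\right) = - 91 \left(-4 + 70\right) = \left(-91\right) 66 = -6006$)
$D + K = -679351968 - 6006 = -679357974$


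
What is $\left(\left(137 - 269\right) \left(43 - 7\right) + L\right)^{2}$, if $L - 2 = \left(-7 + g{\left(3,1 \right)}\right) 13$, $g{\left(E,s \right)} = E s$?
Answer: $23059204$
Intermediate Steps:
$L = -50$ ($L = 2 + \left(-7 + 3 \cdot 1\right) 13 = 2 + \left(-7 + 3\right) 13 = 2 - 52 = -50$)
$\left(\left(137 - 269\right) \left(43 - 7\right) + L\right)^{2} = \left(\left(137 - 269\right) \left(43 - 7\right) - 50\right)^{2} = \left(\left(-132\right) 36 - 50\right)^{2} = \left(-4752 - 50\right)^{2} = \left(-4802\right)^{2} = 23059204$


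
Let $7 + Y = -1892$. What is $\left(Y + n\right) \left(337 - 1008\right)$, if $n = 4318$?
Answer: $-1623149$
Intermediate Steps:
$Y = -1899$ ($Y = -7 - 1892 = -1899$)
$\left(Y + n\right) \left(337 - 1008\right) = \left(-1899 + 4318\right) \left(337 - 1008\right) = 2419 \left(-671\right) = -1623149$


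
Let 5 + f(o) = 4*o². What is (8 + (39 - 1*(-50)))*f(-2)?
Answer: 1067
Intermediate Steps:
f(o) = -5 + 4*o²
(8 + (39 - 1*(-50)))*f(-2) = (8 + (39 - 1*(-50)))*(-5 + 4*(-2)²) = (8 + (39 + 50))*(-5 + 4*4) = (8 + 89)*(-5 + 16) = 97*11 = 1067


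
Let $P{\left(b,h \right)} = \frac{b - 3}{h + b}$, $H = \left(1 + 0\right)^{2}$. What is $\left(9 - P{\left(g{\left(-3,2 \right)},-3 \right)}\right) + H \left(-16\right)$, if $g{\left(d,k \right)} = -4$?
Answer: $-8$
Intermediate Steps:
$H = 1$ ($H = 1^{2} = 1$)
$P{\left(b,h \right)} = \frac{-3 + b}{b + h}$
$\left(9 - P{\left(g{\left(-3,2 \right)},-3 \right)}\right) + H \left(-16\right) = \left(9 - \frac{-3 - 4}{-4 - 3}\right) + 1 \left(-16\right) = \left(9 - \frac{1}{-7} \left(-7\right)\right) - 16 = \left(9 - \left(- \frac{1}{7}\right) \left(-7\right)\right) - 16 = \left(9 - 1\right) - 16 = 8 - 16 = -8$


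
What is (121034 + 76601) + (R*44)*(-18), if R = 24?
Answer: 178627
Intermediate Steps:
(121034 + 76601) + (R*44)*(-18) = (121034 + 76601) + (24*44)*(-18) = 197635 + 1056*(-18) = 197635 - 19008 = 178627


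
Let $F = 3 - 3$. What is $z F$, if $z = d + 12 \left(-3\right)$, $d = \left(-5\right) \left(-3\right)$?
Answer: $0$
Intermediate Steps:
$d = 15$
$F = 0$
$z = -21$ ($z = 15 + 12 \left(-3\right) = 15 - 36 = -21$)
$z F = \left(-21\right) 0 = 0$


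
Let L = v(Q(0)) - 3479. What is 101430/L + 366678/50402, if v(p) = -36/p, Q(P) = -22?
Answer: -727745229/33240119 ≈ -21.894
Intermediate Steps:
L = -38251/11 (L = -36/(-22) - 3479 = -36*(-1/22) - 3479 = 18/11 - 3479 = -38251/11 ≈ -3477.4)
101430/L + 366678/50402 = 101430/(-38251/11) + 366678/50402 = 101430*(-11/38251) + 366678*(1/50402) = -1115730/38251 + 183339/25201 = -727745229/33240119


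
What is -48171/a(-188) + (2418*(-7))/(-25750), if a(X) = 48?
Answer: -206598467/206000 ≈ -1002.9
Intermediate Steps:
-48171/a(-188) + (2418*(-7))/(-25750) = -48171/48 + (2418*(-7))/(-25750) = -48171*1/48 - 16926*(-1/25750) = -16057/16 + 8463/12875 = -206598467/206000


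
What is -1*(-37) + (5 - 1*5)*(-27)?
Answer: 37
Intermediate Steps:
-1*(-37) + (5 - 1*5)*(-27) = 37 + (5 - 5)*(-27) = 37 + 0*(-27) = 37 + 0 = 37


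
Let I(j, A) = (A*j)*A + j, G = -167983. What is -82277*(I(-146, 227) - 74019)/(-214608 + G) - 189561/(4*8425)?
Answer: -21065645880857651/12893316700 ≈ -1.6338e+6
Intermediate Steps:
I(j, A) = j + j*A² (I(j, A) = j*A² + j = j + j*A²)
-82277*(I(-146, 227) - 74019)/(-214608 + G) - 189561/(4*8425) = -82277*(-146*(1 + 227²) - 74019)/(-214608 - 167983) - 189561/(4*8425) = -(553641933/34781 + 12012442*(1 + 51529)/382591) - 189561/33700 = -82277/((-382591/(-146*51530 - 74019))) - 189561*1/33700 = -82277/((-382591/(-7523380 - 74019))) - 189561/33700 = -82277/((-382591/(-7597399))) - 189561/33700 = -82277/((-382591*(-1/7597399))) - 189561/33700 = -82277/382591/7597399 - 189561/33700 = -82277*7597399/382591 - 189561/33700 = -625091197523/382591 - 189561/33700 = -21065645880857651/12893316700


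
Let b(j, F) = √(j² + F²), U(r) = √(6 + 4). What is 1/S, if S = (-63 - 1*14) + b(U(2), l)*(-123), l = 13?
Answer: 77/2702162 - 123*√179/2702162 ≈ -0.00058051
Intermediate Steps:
U(r) = √10
b(j, F) = √(F² + j²)
S = -77 - 123*√179 (S = (-63 - 1*14) + √(13² + (√10)²)*(-123) = (-63 - 14) + √(169 + 10)*(-123) = -77 + √179*(-123) = -77 - 123*√179 ≈ -1722.6)
1/S = 1/(-77 - 123*√179)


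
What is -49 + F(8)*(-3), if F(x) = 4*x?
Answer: -145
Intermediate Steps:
-49 + F(8)*(-3) = -49 + (4*8)*(-3) = -49 + 32*(-3) = -49 - 96 = -145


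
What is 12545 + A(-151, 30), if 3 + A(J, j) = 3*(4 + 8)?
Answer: 12578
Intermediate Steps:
A(J, j) = 33 (A(J, j) = -3 + 3*(4 + 8) = -3 + 3*12 = -3 + 36 = 33)
12545 + A(-151, 30) = 12545 + 33 = 12578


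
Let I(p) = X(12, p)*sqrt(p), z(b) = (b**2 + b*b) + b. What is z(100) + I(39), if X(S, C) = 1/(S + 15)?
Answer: 20100 + sqrt(39)/27 ≈ 20100.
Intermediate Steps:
X(S, C) = 1/(15 + S)
z(b) = b + 2*b**2 (z(b) = (b**2 + b**2) + b = 2*b**2 + b = b + 2*b**2)
I(p) = sqrt(p)/27 (I(p) = sqrt(p)/(15 + 12) = sqrt(p)/27)
z(100) + I(39) = 100*(1 + 2*100) + sqrt(39)/27 = 100*(1 + 200) + sqrt(39)/27 = 100*201 + sqrt(39)/27 = 20100 + sqrt(39)/27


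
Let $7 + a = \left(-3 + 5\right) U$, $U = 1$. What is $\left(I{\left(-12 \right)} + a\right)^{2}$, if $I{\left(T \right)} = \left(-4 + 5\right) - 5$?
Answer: $81$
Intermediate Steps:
$I{\left(T \right)} = -4$ ($I{\left(T \right)} = 1 - 5 = -4$)
$a = -5$ ($a = -7 + \left(-3 + 5\right) 1 = -7 + 2 \cdot 1 = -7 + 2 = -5$)
$\left(I{\left(-12 \right)} + a\right)^{2} = \left(-4 - 5\right)^{2} = \left(-9\right)^{2} = 81$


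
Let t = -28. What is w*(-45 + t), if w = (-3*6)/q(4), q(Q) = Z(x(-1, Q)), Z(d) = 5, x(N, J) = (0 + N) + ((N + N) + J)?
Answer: 1314/5 ≈ 262.80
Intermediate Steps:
x(N, J) = J + 3*N (x(N, J) = N + (2*N + J) = N + (J + 2*N) = J + 3*N)
q(Q) = 5
w = -18/5 (w = -3*6/5 = -18*⅕ = -18/5 ≈ -3.6000)
w*(-45 + t) = -18*(-45 - 28)/5 = -18/5*(-73) = 1314/5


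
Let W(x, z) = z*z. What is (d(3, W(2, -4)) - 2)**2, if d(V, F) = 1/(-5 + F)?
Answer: 441/121 ≈ 3.6446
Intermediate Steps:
W(x, z) = z**2
(d(3, W(2, -4)) - 2)**2 = (1/(-5 + (-4)**2) - 2)**2 = (1/(-5 + 16) - 2)**2 = (1/11 - 2)**2 = (-21/11)**2 = 441/121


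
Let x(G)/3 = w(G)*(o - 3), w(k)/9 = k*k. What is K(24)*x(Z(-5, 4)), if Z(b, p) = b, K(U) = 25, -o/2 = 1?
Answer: -84375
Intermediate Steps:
o = -2 (o = -2*1 = -2)
w(k) = 9*k² (w(k) = 9*(k*k) = 9*k²)
x(G) = -135*G² (x(G) = 3*((9*G²)*(-2 - 3)) = 3*((9*G²)*(-5)) = 3*(-45*G²) = -135*G²)
K(24)*x(Z(-5, 4)) = 25*(-135*(-5)²) = 25*(-135*25) = 25*(-3375) = -84375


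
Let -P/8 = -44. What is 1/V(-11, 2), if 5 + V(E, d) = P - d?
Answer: 1/345 ≈ 0.0028986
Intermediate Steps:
P = 352 (P = -8*(-44) = 352)
V(E, d) = 347 - d (V(E, d) = -5 + (352 - d) = 347 - d)
1/V(-11, 2) = 1/(347 - 1*2) = 1/(347 - 2) = 1/345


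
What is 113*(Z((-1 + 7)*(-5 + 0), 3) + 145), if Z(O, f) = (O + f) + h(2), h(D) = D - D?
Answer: 13334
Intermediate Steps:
h(D) = 0
Z(O, f) = O + f (Z(O, f) = (O + f) + 0 = O + f)
113*(Z((-1 + 7)*(-5 + 0), 3) + 145) = 113*(((-1 + 7)*(-5 + 0) + 3) + 145) = 113*((6*(-5) + 3) + 145) = 113*((-30 + 3) + 145) = 113*(-27 + 145) = 113*118 = 13334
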